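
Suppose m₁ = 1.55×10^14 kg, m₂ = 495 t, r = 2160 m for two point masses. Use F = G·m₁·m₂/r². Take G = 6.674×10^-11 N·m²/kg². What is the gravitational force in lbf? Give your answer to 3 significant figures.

Directly: F = Gm₁m₂/r².
m₁ = 1.55×10^14 kg; m₂ = 495 t = 4.950×10^5 kg; r = 2160 m; G = 6.674×10^-11 N·m²/kg².
F = 1098 N  (the unit combination reduces to kg·m/s² = N)
1098 N × (1 lbf / 4.448 N) = 246.7 lbf

247 lbf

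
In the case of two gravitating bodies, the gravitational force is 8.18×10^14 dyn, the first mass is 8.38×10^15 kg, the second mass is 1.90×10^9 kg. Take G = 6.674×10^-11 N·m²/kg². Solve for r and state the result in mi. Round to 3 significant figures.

0.224 mi

From Newton's law of gravitation: r = √(G·m₁m₂/F).
F = 8.18×10^14 dyn = 8.180×10^9 N; m₁ = 8.38×10^15 kg; m₂ = 1.90×10^9 kg; G = 6.674×10^-11 N·m²/kg².
r = 360.4 m
360.4 m × (1 mi / 1609 m) = 0.2240 mi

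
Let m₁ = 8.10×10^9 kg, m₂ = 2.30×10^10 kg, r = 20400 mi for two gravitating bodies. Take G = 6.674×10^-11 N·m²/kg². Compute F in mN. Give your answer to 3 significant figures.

0.0115 mN

From Newton's law of gravitation: F = Gm₁m₂/r².
m₁ = 8.10×10^9 kg; m₂ = 2.30×10^10 kg; r = 20400 mi = 3.283×10^7 m; G = 6.674×10^-11 N·m²/kg².
F = 1.154×10^-5 N
1.154×10^-5 N × (1 mN / 0.001000 N) = 0.01154 mN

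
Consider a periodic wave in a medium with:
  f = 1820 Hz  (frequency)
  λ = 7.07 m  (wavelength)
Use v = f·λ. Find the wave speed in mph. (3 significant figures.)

28800 mph

Directly: v = fλ.
f = 1820 Hz; λ = 7.07 m.
v = 12867 m/s
12867 m/s × (1 mph / 0.4470 m/s) = 28784 mph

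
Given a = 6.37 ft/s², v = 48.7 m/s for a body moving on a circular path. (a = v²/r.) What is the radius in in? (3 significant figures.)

Rearranging: r = v²/a.
a = 6.37 ft/s² = 1.942 m/s²; v = 48.7 m/s.
r = 1222 m
1222 m × (1 in / 0.02540 m) = 48092 in

48100 in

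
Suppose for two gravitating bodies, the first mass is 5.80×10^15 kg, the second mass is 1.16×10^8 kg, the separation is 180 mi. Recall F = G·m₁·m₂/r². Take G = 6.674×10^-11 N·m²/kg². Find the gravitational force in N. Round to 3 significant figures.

535 N

Directly: F = Gm₁m₂/r².
m₁ = 5.80×10^15 kg; m₂ = 1.16×10^8 kg; r = 180 mi = 2.897×10^5 m; G = 6.674×10^-11 N·m²/kg².
F = 535.1 N  (the unit combination reduces to kg·m/s² = N)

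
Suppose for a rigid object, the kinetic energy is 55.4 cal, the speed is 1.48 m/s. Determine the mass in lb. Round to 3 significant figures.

467 lb

Solving KE = ½mv² for m: m = 2·KE/v².
KE = 55.4 cal = 231.8 J; v = 1.48 m/s.
m = 211.6 kg
211.6 kg × (1 lb / 0.4536 kg) = 466.6 lb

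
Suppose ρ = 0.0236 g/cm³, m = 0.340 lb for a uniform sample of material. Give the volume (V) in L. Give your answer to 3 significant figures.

Rearranging: V = m/ρ.
ρ = 0.0236 g/cm³ = 23.60 kg/m³; m = 0.340 lb = 0.1542 kg.
V = 0.006535 m³
0.006535 m³ × (1 L / 0.001000 m³) = 6.535 L

6.53 L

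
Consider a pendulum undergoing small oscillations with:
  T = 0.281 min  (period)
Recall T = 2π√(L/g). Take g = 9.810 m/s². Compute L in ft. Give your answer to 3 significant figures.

232 ft

Rearranging: L = g·(T/2π)².
T = 0.281 min = 16.86 s; g = 9.810 m/s².
L = 70.64 m
70.64 m × (1 ft / 0.3048 m) = 231.7 ft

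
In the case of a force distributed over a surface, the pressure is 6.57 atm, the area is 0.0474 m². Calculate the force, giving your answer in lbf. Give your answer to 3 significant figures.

7090 lbf

Solving P = F/A for F: F = P·A.
P = 6.57 atm = 6.657×10^5 Pa; A = 0.0474 m².
F = 31554 N
31554 N × (1 lbf / 4.448 N) = 7094 lbf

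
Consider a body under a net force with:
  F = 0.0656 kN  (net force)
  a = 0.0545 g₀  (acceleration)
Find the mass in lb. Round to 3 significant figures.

Solving F = m·a for m: m = F/a.
F = 0.0656 kN = 65.60 N; a = 0.0545 g₀ = 0.5345 m/s².
m = 122.7 kg
122.7 kg × (1 lb / 0.4536 kg) = 270.6 lb

271 lb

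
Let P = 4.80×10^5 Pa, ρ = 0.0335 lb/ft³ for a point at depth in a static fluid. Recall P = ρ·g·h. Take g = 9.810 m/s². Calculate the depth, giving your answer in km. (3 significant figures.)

Rearranging P = ρ·g·h for h: h = P/(ρ·g).
P = 4.80×10^5 Pa; ρ = 0.0335 lb/ft³ = 0.5366 kg/m³; g = 9.810 m/s².
h = 91181 m
91181 m × (1 km / 1000 m) = 91.18 km

91.2 km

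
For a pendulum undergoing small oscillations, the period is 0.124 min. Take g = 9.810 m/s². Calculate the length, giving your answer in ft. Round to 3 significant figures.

45.1 ft

Rearranging T = 2π√(L/g) for L: L = g·(T/2π)².
T = 0.124 min = 7.440 s; g = 9.810 m/s².
L = 13.75 m
13.75 m × (1 ft / 0.3048 m) = 45.13 ft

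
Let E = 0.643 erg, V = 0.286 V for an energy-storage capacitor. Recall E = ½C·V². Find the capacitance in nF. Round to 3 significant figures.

1570 nF

Rearranging E = ½C·V² for C: C = 2E/V².
E = 0.643 erg = 6.430×10^-8 J; V = 0.286 V.
C = 1.572×10^-6 F
1.572×10^-6 F × (1 nF / 1.000×10^-9 F) = 1572 nF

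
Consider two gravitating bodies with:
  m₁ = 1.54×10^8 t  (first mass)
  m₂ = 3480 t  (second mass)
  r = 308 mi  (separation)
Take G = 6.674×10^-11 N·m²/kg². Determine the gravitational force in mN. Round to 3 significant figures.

From Newton's law of gravitation: F = Gm₁m₂/r².
m₁ = 1.54×10^8 t = 1.540×10^11 kg; m₂ = 3480 t = 3.480×10^6 kg; r = 308 mi = 4.957×10^5 m; G = 6.674×10^-11 N·m²/kg².
F = 1.456×10^-4 N
1.456×10^-4 N × (1 mN / 0.001000 N) = 0.1456 mN

0.146 mN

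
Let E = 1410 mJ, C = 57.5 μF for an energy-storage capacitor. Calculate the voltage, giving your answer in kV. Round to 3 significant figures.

0.221 kV

Rearranging E = ½C·V² for V: V = √(2E/C).
E = 1410 mJ = 1.410 J; C = 57.5 μF = 5.750×10^-5 F.
V = 221.5 V
221.5 V × (1 kV / 1000 V) = 0.2215 kV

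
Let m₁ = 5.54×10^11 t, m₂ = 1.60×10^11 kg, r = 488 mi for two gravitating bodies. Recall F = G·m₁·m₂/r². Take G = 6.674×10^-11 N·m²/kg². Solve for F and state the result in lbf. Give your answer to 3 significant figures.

2160 lbf

F is given directly by: F = Gm₁m₂/r².
m₁ = 5.54×10^11 t = 5.540×10^14 kg; m₂ = 1.60×10^11 kg; r = 488 mi = 7.854×10^5 m; G = 6.674×10^-11 N·m²/kg².
F = 9591 N  (the unit combination reduces to kg·m/s² = N)
9591 N × (1 lbf / 4.448 N) = 2156 lbf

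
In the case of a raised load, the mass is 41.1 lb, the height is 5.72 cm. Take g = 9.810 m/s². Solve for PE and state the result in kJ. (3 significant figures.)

Directly: PE = mgh.
m = 41.1 lb = 18.64 kg; h = 5.72 cm = 0.05720 m; g = 9.810 m/s².
PE = 10.46 J  (the unit combination reduces to kg·m²/s² = J)
10.46 J × (1 kJ / 1000 J) = 0.01046 kJ

0.0105 kJ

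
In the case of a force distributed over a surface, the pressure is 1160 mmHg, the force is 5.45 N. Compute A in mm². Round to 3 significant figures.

Rearranging P = F/A for A: A = F/P.
P = 1160 mmHg = 1.547×10^5 Pa; F = 5.45 N.
A = 3.524×10^-5 m²
3.524×10^-5 m² × (1 mm² / 1.000×10^-6 m²) = 35.24 mm²

35.2 mm²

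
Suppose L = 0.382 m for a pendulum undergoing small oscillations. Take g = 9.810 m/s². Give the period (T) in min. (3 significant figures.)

0.0207 min

Directly: T = 2π√(L/g).
L = 0.382 m; g = 9.810 m/s².
T = 1.240 s
1.240 s × (1 min / 60.00 s) = 0.02066 min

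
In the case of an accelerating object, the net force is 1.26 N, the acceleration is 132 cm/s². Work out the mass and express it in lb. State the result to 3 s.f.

2.10 lb

From Newton's second law: m = F/a.
F = 1.26 N; a = 132 cm/s² = 1.320 m/s².
m = 0.9545 kg
0.9545 kg × (1 lb / 0.4536 kg) = 2.104 lb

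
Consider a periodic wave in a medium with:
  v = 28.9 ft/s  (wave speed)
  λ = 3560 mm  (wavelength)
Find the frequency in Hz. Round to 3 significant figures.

Rearranging: f = v/λ.
v = 28.9 ft/s = 8.809 m/s; λ = 3560 mm = 3.560 m.
f = 2.474 Hz

2.47 Hz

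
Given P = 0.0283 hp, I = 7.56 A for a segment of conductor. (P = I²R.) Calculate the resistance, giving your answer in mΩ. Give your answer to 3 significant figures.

Solving P = I²R for R: R = P/I².
P = 0.0283 hp = 21.10 W; I = 7.56 A.
R = 0.3692 Ω
0.3692 Ω × (1 mΩ / 0.001000 Ω) = 369.2 mΩ

369 mΩ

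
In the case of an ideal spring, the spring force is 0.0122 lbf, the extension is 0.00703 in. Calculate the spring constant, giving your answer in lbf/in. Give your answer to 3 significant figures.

1.74 lbf/in

Solving F = k·x for k: k = F/x.
F = 0.0122 lbf = 0.05427 N; x = 0.00703 in = 1.786×10^-4 m.
k = 303.9 N/m
303.9 N/m × (1 lbf/in / 175.1 N/m) = 1.735 lbf/in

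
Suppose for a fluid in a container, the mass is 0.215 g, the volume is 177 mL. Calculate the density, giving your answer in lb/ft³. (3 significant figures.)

ρ is given directly by: ρ = m/V.
m = 0.215 g = 2.150×10^-4 kg; V = 177 mL = 1.770×10^-4 m³.
ρ = 1.215 kg/m³
1.215 kg/m³ × (1 lb/ft³ / 16.02 kg/m³) = 0.07583 lb/ft³

0.0758 lb/ft³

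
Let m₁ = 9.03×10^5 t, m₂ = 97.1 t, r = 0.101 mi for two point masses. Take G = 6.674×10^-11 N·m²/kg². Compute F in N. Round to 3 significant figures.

From Newton's law of gravitation: F = Gm₁m₂/r².
m₁ = 9.03×10^5 t = 9.030×10^8 kg; m₂ = 97.1 t = 97100 kg; r = 0.101 mi = 162.5 m; G = 6.674×10^-11 N·m²/kg².
F = 0.2215 N  (the unit combination reduces to kg·m/s² = N)

0.221 N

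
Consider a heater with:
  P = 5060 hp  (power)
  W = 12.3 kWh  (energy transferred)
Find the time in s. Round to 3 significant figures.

Rearranging: t = W/P.
P = 5060 hp = 3.773×10^6 W; W = 12.3 kWh = 4.428×10^7 J.
t = 11.74 s

11.7 s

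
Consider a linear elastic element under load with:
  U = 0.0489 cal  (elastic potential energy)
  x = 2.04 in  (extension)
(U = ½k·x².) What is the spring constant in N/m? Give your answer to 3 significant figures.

152 N/m

Rearranging U = ½k·x² for k: k = 2U/x².
U = 0.0489 cal = 0.2046 J; x = 2.04 in = 0.05182 m.
k = 152.4 N/m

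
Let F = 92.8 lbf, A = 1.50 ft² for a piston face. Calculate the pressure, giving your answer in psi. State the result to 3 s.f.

0.430 psi

Directly: P = F/A.
F = 92.8 lbf = 412.8 N; A = 1.50 ft² = 0.1394 m².
P = 2962 Pa  (the unit combination reduces to kg/(m·s²) = Pa)
2962 Pa × (1 psi / 6895 Pa) = 0.4296 psi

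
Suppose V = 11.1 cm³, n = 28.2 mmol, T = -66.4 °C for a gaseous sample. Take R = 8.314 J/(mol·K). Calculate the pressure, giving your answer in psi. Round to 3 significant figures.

633 psi

From the ideal-gas law: P = nRT/V.
V = 11.1 cm³ = 1.110×10^-5 m³; n = 28.2 mmol = 0.02820 mol; T = -66.4 °C = 206.7 K; R = 8.314 J/(mol·K).
P = 4.367×10^6 Pa
4.367×10^6 Pa × (1 psi / 6895 Pa) = 633.4 psi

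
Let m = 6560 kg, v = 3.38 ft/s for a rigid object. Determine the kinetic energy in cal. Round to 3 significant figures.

Directly: KE = ½mv².
m = 6560 kg; v = 3.38 ft/s = 1.030 m/s.
KE = 3481 J  (the unit combination reduces to kg·m²/s² = J)
3481 J × (1 cal / 4.184 J) = 832.0 cal

832 cal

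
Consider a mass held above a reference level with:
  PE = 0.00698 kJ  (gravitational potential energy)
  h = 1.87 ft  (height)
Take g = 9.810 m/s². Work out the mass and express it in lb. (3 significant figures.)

2.75 lb

Rearranging PE = m·g·h for m: m = PE/(g·h).
PE = 0.00698 kJ = 6.980 J; h = 1.87 ft = 0.5700 m; g = 9.810 m/s².
m = 1.248 kg
1.248 kg × (1 lb / 0.4536 kg) = 2.752 lb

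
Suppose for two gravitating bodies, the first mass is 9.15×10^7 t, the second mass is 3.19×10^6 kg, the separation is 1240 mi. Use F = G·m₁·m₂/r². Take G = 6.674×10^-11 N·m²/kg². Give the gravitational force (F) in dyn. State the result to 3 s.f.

From Newton's law of gravitation: F = Gm₁m₂/r².
m₁ = 9.15×10^7 t = 9.150×10^10 kg; m₂ = 3.19×10^6 kg; r = 1240 mi = 1.996×10^6 m; G = 6.674×10^-11 N·m²/kg².
F = 4.892×10^-6 N
4.892×10^-6 N × (1 dyn / 1.000×10^-5 N) = 0.4892 dyn

0.489 dyn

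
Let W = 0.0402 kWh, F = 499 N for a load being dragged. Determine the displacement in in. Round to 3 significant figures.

Solving W = F·d for d: d = W/F.
W = 0.0402 kWh = 1.447×10^5 J; F = 499 N.
d = 290.0 m
290.0 m × (1 in / 0.02540 m) = 11418 in

11400 in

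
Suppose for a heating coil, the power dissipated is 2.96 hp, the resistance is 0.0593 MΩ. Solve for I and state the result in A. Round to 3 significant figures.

Solving P = I²R for I: I = √(P/R).
P = 2.96 hp = 2207 W; R = 0.0593 MΩ = 59300 Ω.
I = 0.1929 A

0.193 A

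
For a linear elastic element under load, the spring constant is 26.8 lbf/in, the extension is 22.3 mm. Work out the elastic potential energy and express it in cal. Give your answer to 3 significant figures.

0.279 cal

Directly: U = ½kx².
k = 26.8 lbf/in = 4693 N/m; x = 22.3 mm = 0.02230 m.
U = 1.167 J
1.167 J × (1 cal / 4.184 J) = 0.2789 cal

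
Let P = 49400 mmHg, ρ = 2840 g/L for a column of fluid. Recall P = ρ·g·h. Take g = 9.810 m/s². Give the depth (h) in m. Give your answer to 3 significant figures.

236 m

Solving P = ρ·g·h for h: h = P/(ρ·g).
P = 49400 mmHg = 6.586×10^6 Pa; ρ = 2840 g/L = 2840 kg/m³; g = 9.810 m/s².
h = 236.4 m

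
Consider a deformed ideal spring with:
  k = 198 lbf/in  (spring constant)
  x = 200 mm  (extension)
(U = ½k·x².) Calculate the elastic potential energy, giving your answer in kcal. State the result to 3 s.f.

0.166 kcal

U is given directly by: U = ½kx².
k = 198 lbf/in = 34675 N/m; x = 200 mm = 0.2000 m.
U = 693.5 J  (the unit combination reduces to kg·m²/s² = J)
693.5 J × (1 kcal / 4184 J) = 0.1658 kcal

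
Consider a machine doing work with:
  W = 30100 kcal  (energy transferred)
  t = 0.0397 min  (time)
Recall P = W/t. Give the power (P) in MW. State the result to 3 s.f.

Directly: P = W/t.
W = 30100 kcal = 1.259×10^8 J; t = 0.0397 min = 2.382 s.
P = 5.287×10^7 W  (the unit combination reduces to kg·m²/s³ = W)
5.287×10^7 W × (1 MW / 1.000×10^6 W) = 52.87 MW

52.9 MW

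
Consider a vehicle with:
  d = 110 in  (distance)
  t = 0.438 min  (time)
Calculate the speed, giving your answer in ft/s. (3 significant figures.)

Directly: v = d/t.
d = 110 in = 2.794 m; t = 0.438 min = 26.28 s.
v = 0.1063 m/s
0.1063 m/s × (1 ft/s / 0.3048 m/s) = 0.3488 ft/s

0.349 ft/s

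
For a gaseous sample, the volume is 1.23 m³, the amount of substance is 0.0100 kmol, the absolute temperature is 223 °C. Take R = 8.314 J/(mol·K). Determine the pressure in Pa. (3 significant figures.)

33500 Pa

From the ideal-gas law: P = nRT/V.
V = 1.23 m³; n = 0.0100 kmol = 10.00 mol; T = 223 °C = 496.1 K; R = 8.314 J/(mol·K).
P = 33537 Pa  (the unit combination reduces to kg/(m·s²) = Pa)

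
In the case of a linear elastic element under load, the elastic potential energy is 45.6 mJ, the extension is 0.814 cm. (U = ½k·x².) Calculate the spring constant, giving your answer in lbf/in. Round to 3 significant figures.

Solving U = ½k·x² for k: k = 2U/x².
U = 45.6 mJ = 0.04560 J; x = 0.814 cm = 0.008140 m.
k = 1376 N/m
1376 N/m × (1 lbf/in / 175.1 N/m) = 7.859 lbf/in

7.86 lbf/in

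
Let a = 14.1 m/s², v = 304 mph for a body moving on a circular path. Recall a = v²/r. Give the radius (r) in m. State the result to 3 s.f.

1310 m

Rearranging a = v²/r for r: r = v²/a.
a = 14.1 m/s²; v = 304 mph = 135.9 m/s.
r = 1310 m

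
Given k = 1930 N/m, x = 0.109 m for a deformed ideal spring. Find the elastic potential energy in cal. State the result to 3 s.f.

U is given directly by: U = ½kx².
k = 1930 N/m; x = 0.109 m.
U = 11.47 J  (the unit combination reduces to kg·m²/s² = J)
11.47 J × (1 cal / 4.184 J) = 2.740 cal

2.74 cal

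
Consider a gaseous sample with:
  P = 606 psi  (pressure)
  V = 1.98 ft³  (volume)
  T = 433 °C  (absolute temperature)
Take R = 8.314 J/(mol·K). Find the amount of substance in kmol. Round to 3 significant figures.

0.0399 kmol

From the ideal-gas law: n = PV/(RT).
P = 606 psi = 4.178×10^6 Pa; V = 1.98 ft³ = 0.05607 m³; T = 433 °C = 706.1 K; R = 8.314 J/(mol·K).
n = 39.90 mol
39.90 mol × (1 kmol / 1000 mol) = 0.03990 kmol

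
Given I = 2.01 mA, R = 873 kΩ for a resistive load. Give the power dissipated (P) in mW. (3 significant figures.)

P is given directly by: P = I²R.
I = 2.01 mA = 0.002010 A; R = 873 kΩ = 8.730×10^5 Ω.
P = 3.527 W
3.527 W × (1 mW / 0.001000 W) = 3527 mW

3530 mW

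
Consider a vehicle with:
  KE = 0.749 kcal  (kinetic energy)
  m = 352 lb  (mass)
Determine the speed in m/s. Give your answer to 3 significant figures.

6.27 m/s

Rearranging KE = ½mv² for v: v = √(2·KE/m).
KE = 0.749 kcal = 3134 J; m = 352 lb = 159.7 kg.
v = 6.265 m/s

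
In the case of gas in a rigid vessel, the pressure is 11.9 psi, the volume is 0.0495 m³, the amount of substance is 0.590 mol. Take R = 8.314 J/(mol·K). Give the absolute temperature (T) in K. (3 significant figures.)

828 K

Rearranging: T = PV/(nR).
P = 11.9 psi = 82048 Pa; V = 0.0495 m³; n = 0.590 mol; R = 8.314 J/(mol·K).
T = 828.0 K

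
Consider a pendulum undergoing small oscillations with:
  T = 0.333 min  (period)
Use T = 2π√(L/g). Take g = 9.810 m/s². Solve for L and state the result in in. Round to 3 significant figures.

Solving T = 2π√(L/g) for L: L = g·(T/2π)².
T = 0.333 min = 19.98 s; g = 9.810 m/s².
L = 99.20 m
99.20 m × (1 in / 0.02540 m) = 3905 in

3910 in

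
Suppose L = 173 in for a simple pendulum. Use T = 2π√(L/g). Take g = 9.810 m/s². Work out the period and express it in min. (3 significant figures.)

T is given directly by: T = 2π√(L/g).
L = 173 in = 4.394 m; g = 9.810 m/s².
T = 4.205 s
4.205 s × (1 min / 60.00 s) = 0.07009 min

0.0701 min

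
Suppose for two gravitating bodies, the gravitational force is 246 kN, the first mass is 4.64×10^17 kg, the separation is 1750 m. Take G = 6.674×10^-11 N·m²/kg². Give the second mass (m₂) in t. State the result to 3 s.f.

From Newton's law of gravitation: m₂ = F·r²/(G·m₁).
F = 246 kN = 2.460×10^5 N; m₁ = 4.64×10^17 kg; r = 1750 m; G = 6.674×10^-11 N·m²/kg².
m₂ = 24328 kg
24328 kg × (1 t / 1000 kg) = 24.33 t

24.3 t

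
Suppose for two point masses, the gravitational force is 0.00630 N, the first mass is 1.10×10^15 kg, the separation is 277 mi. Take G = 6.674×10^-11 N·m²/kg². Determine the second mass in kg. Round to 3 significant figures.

From Newton's law of gravitation: m₂ = F·r²/(G·m₁).
F = 0.00630 N; m₁ = 1.10×10^15 kg; r = 277 mi = 4.458×10^5 m; G = 6.674×10^-11 N·m²/kg².
m₂ = 17054 kg

17100 kg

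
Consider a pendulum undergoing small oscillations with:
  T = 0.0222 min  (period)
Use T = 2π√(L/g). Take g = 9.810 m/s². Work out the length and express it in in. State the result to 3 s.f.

Rearranging T = 2π√(L/g) for L: L = g·(T/2π)².
T = 0.0222 min = 1.332 s; g = 9.810 m/s².
L = 0.4409 m
0.4409 m × (1 in / 0.02540 m) = 17.36 in

17.4 in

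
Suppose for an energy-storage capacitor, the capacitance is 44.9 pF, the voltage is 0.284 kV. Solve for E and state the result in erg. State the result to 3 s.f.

Directly: E = ½CV².
C = 44.9 pF = 4.490×10^-11 F; V = 0.284 kV = 284.0 V.
E = 1.811×10^-6 J
1.811×10^-6 J × (1 erg / 1.000×10^-7 J) = 18.11 erg

18.1 erg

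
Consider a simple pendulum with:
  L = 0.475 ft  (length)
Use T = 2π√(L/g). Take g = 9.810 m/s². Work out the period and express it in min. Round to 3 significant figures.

0.0127 min

T is given directly by: T = 2π√(L/g).
L = 0.475 ft = 0.1448 m; g = 9.810 m/s².
T = 0.7633 s
0.7633 s × (1 min / 60.00 s) = 0.01272 min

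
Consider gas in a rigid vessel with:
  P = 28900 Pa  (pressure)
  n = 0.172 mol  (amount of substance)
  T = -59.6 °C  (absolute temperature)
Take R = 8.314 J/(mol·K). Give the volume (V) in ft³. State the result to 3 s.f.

0.373 ft³

Rearranging PV = nRT for V: V = nRT/P.
P = 28900 Pa; n = 0.172 mol; T = -59.6 °C = 213.5 K; R = 8.314 J/(mol·K).
V = 0.01057 m³
0.01057 m³ × (1 ft³ / 0.02832 m³) = 0.3732 ft³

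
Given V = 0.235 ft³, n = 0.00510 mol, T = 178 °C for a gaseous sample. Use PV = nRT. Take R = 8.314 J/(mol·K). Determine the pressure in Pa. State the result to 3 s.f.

P is given directly by: P = nRT/V.
V = 0.235 ft³ = 0.006654 m³; n = 0.00510 mol; T = 178 °C = 451.1 K; R = 8.314 J/(mol·K).
P = 2875 Pa

2870 Pa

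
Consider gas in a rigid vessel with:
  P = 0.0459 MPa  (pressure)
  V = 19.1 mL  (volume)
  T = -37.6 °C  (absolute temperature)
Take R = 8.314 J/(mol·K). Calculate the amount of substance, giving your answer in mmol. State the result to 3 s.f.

From the ideal-gas law: n = PV/(RT).
P = 0.0459 MPa = 45900 Pa; V = 19.1 mL = 1.910×10^-5 m³; T = -37.6 °C = 235.5 K; R = 8.314 J/(mol·K).
n = 4.477×10^-4 mol
4.477×10^-4 mol × (1 mmol / 0.001000 mol) = 0.4477 mmol

0.448 mmol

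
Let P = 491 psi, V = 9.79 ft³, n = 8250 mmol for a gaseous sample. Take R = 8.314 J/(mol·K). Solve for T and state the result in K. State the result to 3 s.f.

Solving PV = nRT for T: T = PV/(nR).
P = 491 psi = 3.385×10^6 Pa; V = 9.79 ft³ = 0.2772 m³; n = 8250 mmol = 8.250 mol; R = 8.314 J/(mol·K).
T = 13682 K

13700 K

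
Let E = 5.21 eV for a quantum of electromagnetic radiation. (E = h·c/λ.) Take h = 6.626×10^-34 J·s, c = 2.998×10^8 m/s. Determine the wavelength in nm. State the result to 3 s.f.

Rearranging E = h·c/λ for λ: λ = hc/E.
E = 5.21 eV = 8.347×10^-19 J; h = 6.626×10^-34 J·s; c = 2.998×10^8 m/s.
λ = 2.380×10^-7 m
2.380×10^-7 m × (1 nm / 1.000×10^-9 m) = 238.0 nm

238 nm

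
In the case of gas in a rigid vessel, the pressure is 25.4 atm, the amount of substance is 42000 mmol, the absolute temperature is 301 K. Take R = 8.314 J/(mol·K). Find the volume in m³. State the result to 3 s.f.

From the ideal-gas law: V = nRT/P.
P = 25.4 atm = 2.574×10^6 Pa; n = 42000 mmol = 42.00 mol; T = 301 K; R = 8.314 J/(mol·K).
V = 0.04084 m³

0.0408 m³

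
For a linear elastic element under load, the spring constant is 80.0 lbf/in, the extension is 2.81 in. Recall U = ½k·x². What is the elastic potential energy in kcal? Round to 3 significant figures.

Directly: U = ½kx².
k = 80.0 lbf/in = 14010 N/m; x = 2.81 in = 0.07137 m.
U = 35.69 J
35.69 J × (1 kcal / 4184 J) = 0.008529 kcal

0.00853 kcal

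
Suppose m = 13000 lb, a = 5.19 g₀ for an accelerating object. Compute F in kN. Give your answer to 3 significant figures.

Directly: F = m·a.
m = 13000 lb = 5897 kg; a = 5.19 g₀ = 50.90 m/s².
F = 3.001×10^5 N
3.001×10^5 N × (1 kN / 1000 N) = 300.1 kN

300 kN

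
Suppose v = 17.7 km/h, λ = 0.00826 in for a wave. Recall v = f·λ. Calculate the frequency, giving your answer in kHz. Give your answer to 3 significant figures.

23.4 kHz

Solving v = f·λ for f: f = v/λ.
v = 17.7 km/h = 4.917 m/s; λ = 0.00826 in = 2.098×10^-4 m.
f = 23435 Hz
23435 Hz × (1 kHz / 1000 Hz) = 23.43 kHz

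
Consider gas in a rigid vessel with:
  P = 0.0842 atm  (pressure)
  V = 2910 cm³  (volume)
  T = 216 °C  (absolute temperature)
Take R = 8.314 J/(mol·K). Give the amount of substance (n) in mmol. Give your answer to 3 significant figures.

6.10 mmol

From the ideal-gas law: n = PV/(RT).
P = 0.0842 atm = 8532 Pa; V = 2910 cm³ = 0.002910 m³; T = 216 °C = 489.1 K; R = 8.314 J/(mol·K).
n = 0.006105 mol
0.006105 mol × (1 mmol / 0.001000 mol) = 6.105 mmol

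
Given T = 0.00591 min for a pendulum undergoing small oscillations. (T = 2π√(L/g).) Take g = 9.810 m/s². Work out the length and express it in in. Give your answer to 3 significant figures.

1.23 in

Rearranging: L = g·(T/2π)².
T = 0.00591 min = 0.3546 s; g = 9.810 m/s².
L = 0.03125 m
0.03125 m × (1 in / 0.02540 m) = 1.230 in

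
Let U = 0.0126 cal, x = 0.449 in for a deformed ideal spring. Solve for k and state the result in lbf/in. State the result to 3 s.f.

Rearranging: k = 2U/x².
U = 0.0126 cal = 0.05272 J; x = 0.449 in = 0.01140 m.
k = 810.6 N/m
810.6 N/m × (1 lbf/in / 175.1 N/m) = 4.629 lbf/in

4.63 lbf/in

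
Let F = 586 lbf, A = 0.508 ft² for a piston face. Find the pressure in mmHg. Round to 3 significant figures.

414 mmHg

P is given directly by: P = F/A.
F = 586 lbf = 2607 N; A = 0.508 ft² = 0.04719 m².
P = 55232 Pa
55232 Pa × (1 mmHg / 133.3 Pa) = 414.3 mmHg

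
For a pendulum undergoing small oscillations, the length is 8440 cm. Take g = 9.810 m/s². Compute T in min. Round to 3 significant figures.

0.307 min

Directly: T = 2π√(L/g).
L = 8440 cm = 84.40 m; g = 9.810 m/s².
T = 18.43 s
18.43 s × (1 min / 60.00 s) = 0.3072 min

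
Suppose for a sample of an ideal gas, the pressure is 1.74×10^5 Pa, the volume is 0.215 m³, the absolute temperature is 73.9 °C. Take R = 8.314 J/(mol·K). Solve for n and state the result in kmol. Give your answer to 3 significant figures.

0.0130 kmol

Solving PV = nRT for n: n = PV/(RT).
P = 1.74×10^5 Pa; V = 0.215 m³; T = 73.9 °C = 347.0 K; R = 8.314 J/(mol·K).
n = 12.97 mol
12.97 mol × (1 kmol / 1000 mol) = 0.01297 kmol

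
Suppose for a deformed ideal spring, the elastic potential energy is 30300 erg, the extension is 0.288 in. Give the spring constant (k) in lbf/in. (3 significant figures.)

0.647 lbf/in

Rearranging U = ½k·x² for k: k = 2U/x².
U = 30300 erg = 0.003030 J; x = 0.288 in = 0.007315 m.
k = 113.2 N/m
113.2 N/m × (1 lbf/in / 175.1 N/m) = 0.6466 lbf/in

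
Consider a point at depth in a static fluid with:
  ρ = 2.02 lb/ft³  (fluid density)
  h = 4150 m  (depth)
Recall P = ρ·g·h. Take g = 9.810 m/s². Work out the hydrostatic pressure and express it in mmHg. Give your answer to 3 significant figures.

9880 mmHg

P is given directly by: P = ρgh.
ρ = 2.02 lb/ft³ = 32.36 kg/m³; h = 4150 m; g = 9.810 m/s².
P = 1.317×10^6 Pa
1.317×10^6 Pa × (1 mmHg / 133.3 Pa) = 9881 mmHg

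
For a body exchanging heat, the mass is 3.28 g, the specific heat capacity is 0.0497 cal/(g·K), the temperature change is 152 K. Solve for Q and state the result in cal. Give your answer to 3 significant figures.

Directly: Q = mcΔT.
m = 3.28 g = 0.003280 kg; c = 0.0497 cal/(g·K) = 207.9 J/(kg·K); ΔT = 152 K.
Q = 103.7 J
103.7 J × (1 cal / 4.184 J) = 24.78 cal

24.8 cal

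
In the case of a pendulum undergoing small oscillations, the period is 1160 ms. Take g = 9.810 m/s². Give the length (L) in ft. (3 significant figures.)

1.10 ft

Solving T = 2π√(L/g) for L: L = g·(T/2π)².
T = 1160 ms = 1.160 s; g = 9.810 m/s².
L = 0.3344 m
0.3344 m × (1 ft / 0.3048 m) = 1.097 ft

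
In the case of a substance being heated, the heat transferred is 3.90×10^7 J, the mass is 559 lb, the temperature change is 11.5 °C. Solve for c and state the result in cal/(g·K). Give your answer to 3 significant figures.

3.20 cal/(g·K)

Solving Q = m·c·ΔT for c: c = Q/(m·ΔT).
Q = 3.90×10^7 J; m = 559 lb = 253.6 kg; ΔT = 11.5 °C = 11.50 K.
c = 13375 J/(kg·K)
13375 J/(kg·K) × (1 cal/(g·K) / 4184 J/(kg·K)) = 3.197 cal/(g·K)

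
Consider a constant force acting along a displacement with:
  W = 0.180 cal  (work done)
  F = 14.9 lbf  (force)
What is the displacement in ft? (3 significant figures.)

0.0373 ft

Solving W = F·d for d: d = W/F.
W = 0.180 cal = 0.7531 J; F = 14.9 lbf = 66.28 N.
d = 0.01136 m
0.01136 m × (1 ft / 0.3048 m) = 0.03728 ft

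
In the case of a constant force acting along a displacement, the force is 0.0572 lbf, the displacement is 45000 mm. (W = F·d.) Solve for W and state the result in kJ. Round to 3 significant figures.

Directly: W = F·d.
F = 0.0572 lbf = 0.2544 N; d = 45000 mm = 45.00 m.
W = 11.45 J
11.45 J × (1 kJ / 1000 J) = 0.01145 kJ

0.0114 kJ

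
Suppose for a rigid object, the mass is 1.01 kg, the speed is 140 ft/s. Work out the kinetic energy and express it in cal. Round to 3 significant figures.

220 cal

KE is given directly by: KE = ½mv².
m = 1.01 kg; v = 140 ft/s = 42.67 m/s.
KE = 919.6 J
919.6 J × (1 cal / 4.184 J) = 219.8 cal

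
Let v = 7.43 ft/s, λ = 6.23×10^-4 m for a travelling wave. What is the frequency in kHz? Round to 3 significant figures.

3.64 kHz

Solving v = f·λ for f: f = v/λ.
v = 7.43 ft/s = 2.265 m/s; λ = 6.23×10^-4 m.
f = 3635 Hz
3635 Hz × (1 kHz / 1000 Hz) = 3.635 kHz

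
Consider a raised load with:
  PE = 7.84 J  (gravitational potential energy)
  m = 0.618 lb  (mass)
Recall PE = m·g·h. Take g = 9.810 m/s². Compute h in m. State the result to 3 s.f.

2.85 m

Rearranging: h = PE/(m·g).
PE = 7.84 J; m = 0.618 lb = 0.2803 kg; g = 9.810 m/s².
h = 2.851 m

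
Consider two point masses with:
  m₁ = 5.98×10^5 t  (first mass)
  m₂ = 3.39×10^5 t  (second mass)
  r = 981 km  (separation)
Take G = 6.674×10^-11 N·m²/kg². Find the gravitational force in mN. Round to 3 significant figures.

0.0141 mN

Directly: F = Gm₁m₂/r².
m₁ = 5.98×10^5 t = 5.980×10^8 kg; m₂ = 3.39×10^5 t = 3.390×10^8 kg; r = 981 km = 9.810×10^5 m; G = 6.674×10^-11 N·m²/kg².
F = 1.406×10^-5 N  (the unit combination reduces to kg·m/s² = N)
1.406×10^-5 N × (1 mN / 0.001000 N) = 0.01406 mN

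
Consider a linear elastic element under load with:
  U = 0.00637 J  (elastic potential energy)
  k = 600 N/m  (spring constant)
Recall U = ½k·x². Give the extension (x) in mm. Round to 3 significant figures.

Rearranging: x = √(2U/k).
U = 0.00637 J; k = 600 N/m.
x = 0.004608 m
0.004608 m × (1 mm / 0.001000 m) = 4.608 mm

4.61 mm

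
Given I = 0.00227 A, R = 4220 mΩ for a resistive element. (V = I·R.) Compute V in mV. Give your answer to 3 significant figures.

9.58 mV

Directly: V = IR.
I = 0.00227 A; R = 4220 mΩ = 4.220 Ω.
V = 0.009579 V
0.009579 V × (1 mV / 0.001000 V) = 9.579 mV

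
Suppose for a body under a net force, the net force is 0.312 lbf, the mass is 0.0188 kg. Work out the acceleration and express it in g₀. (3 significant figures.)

7.53 g₀

From Newton's second law: a = F/m.
F = 0.312 lbf = 1.388 N; m = 0.0188 kg.
a = 73.82 m/s²
73.82 m/s² × (1 g₀ / 9.807 m/s²) = 7.528 g₀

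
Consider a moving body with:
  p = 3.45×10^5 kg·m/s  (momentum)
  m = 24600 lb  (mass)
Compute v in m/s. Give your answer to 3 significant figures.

30.9 m/s

Rearranging p = m·v for v: v = p/m.
p = 3.45×10^5 kg·m/s; m = 24600 lb = 11158 kg.
v = 30.92 m/s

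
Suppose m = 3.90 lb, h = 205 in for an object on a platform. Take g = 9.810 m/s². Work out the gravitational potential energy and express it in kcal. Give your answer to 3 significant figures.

0.0216 kcal

PE is given directly by: PE = mgh.
m = 3.90 lb = 1.769 kg; h = 205 in = 5.207 m; g = 9.810 m/s².
PE = 90.36 J
90.36 J × (1 kcal / 4184 J) = 0.02160 kcal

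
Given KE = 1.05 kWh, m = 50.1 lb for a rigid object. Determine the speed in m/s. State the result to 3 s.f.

577 m/s

Solving KE = ½mv² for v: v = √(2·KE/m).
KE = 1.05 kWh = 3.780×10^6 J; m = 50.1 lb = 22.72 kg.
v = 576.8 m/s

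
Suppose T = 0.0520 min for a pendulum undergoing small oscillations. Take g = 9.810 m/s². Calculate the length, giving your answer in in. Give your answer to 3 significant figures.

95.2 in

Rearranging T = 2π√(L/g) for L: L = g·(T/2π)².
T = 0.0520 min = 3.120 s; g = 9.810 m/s².
L = 2.419 m
2.419 m × (1 in / 0.02540 m) = 95.23 in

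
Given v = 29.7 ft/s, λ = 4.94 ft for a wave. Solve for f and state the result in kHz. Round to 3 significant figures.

Rearranging: f = v/λ.
v = 29.7 ft/s = 9.053 m/s; λ = 4.94 ft = 1.506 m.
f = 6.012 Hz
6.012 Hz × (1 kHz / 1000 Hz) = 0.006012 kHz

0.00601 kHz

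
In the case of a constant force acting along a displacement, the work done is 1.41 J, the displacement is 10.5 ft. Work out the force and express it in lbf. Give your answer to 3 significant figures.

0.0990 lbf

Solving W = F·d for F: F = W/d.
W = 1.41 J; d = 10.5 ft = 3.200 m.
F = 0.4406 N
0.4406 N × (1 lbf / 4.448 N) = 0.09904 lbf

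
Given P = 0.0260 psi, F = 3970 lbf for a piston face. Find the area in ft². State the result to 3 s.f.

1060 ft²

Rearranging: A = F/P.
P = 0.0260 psi = 179.3 Pa; F = 3970 lbf = 17659 N.
A = 98.51 m²
98.51 m² × (1 ft² / 0.09290 m²) = 1060 ft²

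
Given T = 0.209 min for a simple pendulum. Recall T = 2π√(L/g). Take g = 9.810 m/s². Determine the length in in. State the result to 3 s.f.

1540 in

Rearranging: L = g·(T/2π)².
T = 0.209 min = 12.54 s; g = 9.810 m/s².
L = 39.08 m
39.08 m × (1 in / 0.02540 m) = 1538 in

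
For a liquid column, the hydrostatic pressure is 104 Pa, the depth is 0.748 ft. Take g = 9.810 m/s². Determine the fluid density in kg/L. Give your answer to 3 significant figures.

Rearranging P = ρ·g·h for ρ: ρ = P/(g·h).
P = 104 Pa; h = 0.748 ft = 0.2280 m; g = 9.810 m/s².
ρ = 46.50 kg/m³
46.50 kg/m³ × (1 kg/L / 1000 kg/m³) = 0.04650 kg/L

0.0465 kg/L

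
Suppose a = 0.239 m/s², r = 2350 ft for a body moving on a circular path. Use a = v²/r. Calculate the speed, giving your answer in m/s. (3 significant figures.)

Rearranging a = v²/r for v: v = √(a·r).
a = 0.239 m/s²; r = 2350 ft = 716.3 m.
v = 13.08 m/s

13.1 m/s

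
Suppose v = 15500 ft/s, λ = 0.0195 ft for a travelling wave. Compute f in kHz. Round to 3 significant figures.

Rearranging: f = v/λ.
v = 15500 ft/s = 4724 m/s; λ = 0.0195 ft = 0.005944 m.
f = 7.949×10^5 Hz
7.949×10^5 Hz × (1 kHz / 1000 Hz) = 794.9 kHz

795 kHz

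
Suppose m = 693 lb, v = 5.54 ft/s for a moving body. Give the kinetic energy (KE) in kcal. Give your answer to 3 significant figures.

0.107 kcal

Directly: KE = ½mv².
m = 693 lb = 314.3 kg; v = 5.54 ft/s = 1.689 m/s.
KE = 448.1 J
448.1 J × (1 kcal / 4184 J) = 0.1071 kcal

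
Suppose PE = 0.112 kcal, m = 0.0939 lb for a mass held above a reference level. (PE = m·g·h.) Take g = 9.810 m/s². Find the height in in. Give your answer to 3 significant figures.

Rearranging: h = PE/(m·g).
PE = 0.112 kcal = 468.6 J; m = 0.0939 lb = 0.04259 kg; g = 9.810 m/s².
h = 1122 m
1122 m × (1 in / 0.02540 m) = 44155 in

44200 in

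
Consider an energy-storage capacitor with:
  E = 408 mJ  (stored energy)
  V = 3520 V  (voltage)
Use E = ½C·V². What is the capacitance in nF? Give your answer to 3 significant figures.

Rearranging: C = 2E/V².
E = 408 mJ = 0.4080 J; V = 3520 V.
C = 6.586×10^-8 F
6.586×10^-8 F × (1 nF / 1.000×10^-9 F) = 65.86 nF

65.9 nF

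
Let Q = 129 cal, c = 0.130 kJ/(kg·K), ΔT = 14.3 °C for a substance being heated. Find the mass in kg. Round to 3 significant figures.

Solving Q = m·c·ΔT for m: m = Q/(c·ΔT).
Q = 129 cal = 539.7 J; c = 0.130 kJ/(kg·K) = 130.0 J/(kg·K); ΔT = 14.3 °C = 14.30 K.
m = 0.2903 kg

0.290 kg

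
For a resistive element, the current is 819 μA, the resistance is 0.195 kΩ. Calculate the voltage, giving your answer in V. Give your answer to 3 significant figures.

0.160 V

Directly: V = IR.
I = 819 μA = 8.190×10^-4 A; R = 0.195 kΩ = 195.0 Ω.
V = 0.1597 V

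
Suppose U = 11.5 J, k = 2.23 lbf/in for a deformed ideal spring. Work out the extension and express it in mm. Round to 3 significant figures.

243 mm

Rearranging: x = √(2U/k).
U = 11.5 J; k = 2.23 lbf/in = 390.5 N/m.
x = 0.2427 m
0.2427 m × (1 mm / 0.001000 m) = 242.7 mm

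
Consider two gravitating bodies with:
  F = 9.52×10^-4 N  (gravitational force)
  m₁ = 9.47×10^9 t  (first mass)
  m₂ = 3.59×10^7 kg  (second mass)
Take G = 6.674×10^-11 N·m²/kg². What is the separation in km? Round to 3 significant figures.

4880 km

Rearranging: r = √(G·m₁m₂/F).
F = 9.52×10^-4 N; m₁ = 9.47×10^9 t = 9.470×10^12 kg; m₂ = 3.59×10^7 kg; G = 6.674×10^-11 N·m²/kg².
r = 4.882×10^6 m
4.882×10^6 m × (1 km / 1000 m) = 4882 km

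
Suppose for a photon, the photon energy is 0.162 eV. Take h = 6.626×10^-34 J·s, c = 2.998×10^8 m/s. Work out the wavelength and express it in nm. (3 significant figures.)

Rearranging: λ = hc/E.
E = 0.162 eV = 2.596×10^-20 J; h = 6.626×10^-34 J·s; c = 2.998×10^8 m/s.
λ = 7.653×10^-6 m
7.653×10^-6 m × (1 nm / 1.000×10^-9 m) = 7653 nm

7650 nm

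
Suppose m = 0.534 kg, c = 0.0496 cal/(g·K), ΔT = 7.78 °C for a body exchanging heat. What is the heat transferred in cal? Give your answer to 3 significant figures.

206 cal

Q is given directly by: Q = mcΔT.
m = 0.534 kg; c = 0.0496 cal/(g·K) = 207.5 J/(kg·K); ΔT = 7.78 °C = 7.780 K.
Q = 862.2 J
862.2 J × (1 cal / 4.184 J) = 206.1 cal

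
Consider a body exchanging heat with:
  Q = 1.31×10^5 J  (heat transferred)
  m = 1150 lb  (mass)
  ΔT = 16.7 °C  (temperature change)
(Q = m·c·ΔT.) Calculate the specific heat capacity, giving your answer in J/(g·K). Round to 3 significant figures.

0.0150 J/(g·K)

Solving Q = m·c·ΔT for c: c = Q/(m·ΔT).
Q = 1.31×10^5 J; m = 1150 lb = 521.6 kg; ΔT = 16.7 °C = 16.70 K.
c = 15.04 J/(kg·K)
15.04 J/(kg·K) × (1 J/(g·K) / 1000 J/(kg·K)) = 0.01504 J/(g·K)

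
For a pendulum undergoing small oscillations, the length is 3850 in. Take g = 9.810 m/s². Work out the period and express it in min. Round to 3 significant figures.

T is given directly by: T = 2π√(L/g).
L = 3850 in = 97.79 m; g = 9.810 m/s².
T = 19.84 s
19.84 s × (1 min / 60.00 s) = 0.3306 min

0.331 min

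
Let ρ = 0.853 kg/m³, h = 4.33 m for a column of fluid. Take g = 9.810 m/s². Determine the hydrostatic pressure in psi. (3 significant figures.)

Directly: P = ρgh.
ρ = 0.853 kg/m³; h = 4.33 m; g = 9.810 m/s².
P = 36.23 Pa
36.23 Pa × (1 psi / 6895 Pa) = 0.005255 psi

0.00526 psi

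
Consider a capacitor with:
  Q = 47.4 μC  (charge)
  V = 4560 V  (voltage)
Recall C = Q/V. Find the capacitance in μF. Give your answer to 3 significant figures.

Directly: C = Q/V.
Q = 47.4 μC = 4.740×10^-5 C; V = 4560 V.
C = 1.039×10^-8 F
1.039×10^-8 F × (1 μF / 1.000×10^-6 F) = 0.01039 μF

0.0104 μF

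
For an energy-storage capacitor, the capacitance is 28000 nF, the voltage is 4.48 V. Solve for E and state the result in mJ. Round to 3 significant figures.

Directly: E = ½CV².
C = 28000 nF = 2.800×10^-5 F; V = 4.48 V.
E = 2.810×10^-4 J  (the unit combination reduces to kg·m²/s² = J)
2.810×10^-4 J × (1 mJ / 0.001000 J) = 0.2810 mJ

0.281 mJ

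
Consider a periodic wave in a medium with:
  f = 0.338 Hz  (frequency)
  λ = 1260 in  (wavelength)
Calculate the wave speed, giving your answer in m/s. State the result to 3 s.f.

v is given directly by: v = fλ.
f = 0.338 Hz; λ = 1260 in = 32.00 m.
v = 10.82 m/s

10.8 m/s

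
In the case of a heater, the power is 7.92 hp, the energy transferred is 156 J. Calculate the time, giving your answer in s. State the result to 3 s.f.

Solving P = W/t for t: t = W/P.
P = 7.92 hp = 5906 W; W = 156 J.
t = 0.02641 s

0.0264 s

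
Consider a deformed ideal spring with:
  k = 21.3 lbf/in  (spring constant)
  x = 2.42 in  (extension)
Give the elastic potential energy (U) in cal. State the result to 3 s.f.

Directly: U = ½kx².
k = 21.3 lbf/in = 3730 N/m; x = 2.42 in = 0.06147 m.
U = 7.047 J  (the unit combination reduces to kg·m²/s² = J)
7.047 J × (1 cal / 4.184 J) = 1.684 cal

1.68 cal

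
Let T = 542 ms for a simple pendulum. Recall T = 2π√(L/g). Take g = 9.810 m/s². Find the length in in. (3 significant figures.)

Solving T = 2π√(L/g) for L: L = g·(T/2π)².
T = 542 ms = 0.5420 s; g = 9.810 m/s².
L = 0.07300 m
0.07300 m × (1 in / 0.02540 m) = 2.874 in

2.87 in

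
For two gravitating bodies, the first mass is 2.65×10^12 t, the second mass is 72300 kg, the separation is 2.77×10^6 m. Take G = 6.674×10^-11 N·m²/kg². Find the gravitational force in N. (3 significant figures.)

0.00167 N

Directly: F = Gm₁m₂/r².
m₁ = 2.65×10^12 t = 2.650×10^15 kg; m₂ = 72300 kg; r = 2.77×10^6 m; G = 6.674×10^-11 N·m²/kg².
F = 0.001667 N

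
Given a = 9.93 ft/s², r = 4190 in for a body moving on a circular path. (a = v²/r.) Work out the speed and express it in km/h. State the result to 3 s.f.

Solving a = v²/r for v: v = √(a·r).
a = 9.93 ft/s² = 3.027 m/s²; r = 4190 in = 106.4 m.
v = 17.95 m/s
17.95 m/s × (1 km/h / 0.2778 m/s) = 64.61 km/h

64.6 km/h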